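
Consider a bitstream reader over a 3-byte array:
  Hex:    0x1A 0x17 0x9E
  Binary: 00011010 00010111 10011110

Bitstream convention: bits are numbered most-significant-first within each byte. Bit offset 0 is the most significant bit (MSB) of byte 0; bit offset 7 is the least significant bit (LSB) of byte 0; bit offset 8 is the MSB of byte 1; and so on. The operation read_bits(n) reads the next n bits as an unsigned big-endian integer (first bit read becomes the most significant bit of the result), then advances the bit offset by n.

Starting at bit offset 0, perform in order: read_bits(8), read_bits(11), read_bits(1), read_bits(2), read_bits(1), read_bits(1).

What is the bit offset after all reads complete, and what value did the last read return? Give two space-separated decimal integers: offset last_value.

Read 1: bits[0:8] width=8 -> value=26 (bin 00011010); offset now 8 = byte 1 bit 0; 16 bits remain
Read 2: bits[8:19] width=11 -> value=188 (bin 00010111100); offset now 19 = byte 2 bit 3; 5 bits remain
Read 3: bits[19:20] width=1 -> value=1 (bin 1); offset now 20 = byte 2 bit 4; 4 bits remain
Read 4: bits[20:22] width=2 -> value=3 (bin 11); offset now 22 = byte 2 bit 6; 2 bits remain
Read 5: bits[22:23] width=1 -> value=1 (bin 1); offset now 23 = byte 2 bit 7; 1 bits remain
Read 6: bits[23:24] width=1 -> value=0 (bin 0); offset now 24 = byte 3 bit 0; 0 bits remain

Answer: 24 0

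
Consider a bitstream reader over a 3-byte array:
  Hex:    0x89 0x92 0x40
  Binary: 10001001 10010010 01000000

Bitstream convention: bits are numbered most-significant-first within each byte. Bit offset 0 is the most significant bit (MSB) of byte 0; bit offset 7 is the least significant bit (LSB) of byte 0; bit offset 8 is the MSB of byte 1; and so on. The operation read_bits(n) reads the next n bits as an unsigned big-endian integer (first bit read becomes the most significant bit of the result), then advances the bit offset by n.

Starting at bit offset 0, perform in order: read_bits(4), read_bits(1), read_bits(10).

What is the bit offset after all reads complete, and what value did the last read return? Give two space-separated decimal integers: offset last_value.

Read 1: bits[0:4] width=4 -> value=8 (bin 1000); offset now 4 = byte 0 bit 4; 20 bits remain
Read 2: bits[4:5] width=1 -> value=1 (bin 1); offset now 5 = byte 0 bit 5; 19 bits remain
Read 3: bits[5:15] width=10 -> value=201 (bin 0011001001); offset now 15 = byte 1 bit 7; 9 bits remain

Answer: 15 201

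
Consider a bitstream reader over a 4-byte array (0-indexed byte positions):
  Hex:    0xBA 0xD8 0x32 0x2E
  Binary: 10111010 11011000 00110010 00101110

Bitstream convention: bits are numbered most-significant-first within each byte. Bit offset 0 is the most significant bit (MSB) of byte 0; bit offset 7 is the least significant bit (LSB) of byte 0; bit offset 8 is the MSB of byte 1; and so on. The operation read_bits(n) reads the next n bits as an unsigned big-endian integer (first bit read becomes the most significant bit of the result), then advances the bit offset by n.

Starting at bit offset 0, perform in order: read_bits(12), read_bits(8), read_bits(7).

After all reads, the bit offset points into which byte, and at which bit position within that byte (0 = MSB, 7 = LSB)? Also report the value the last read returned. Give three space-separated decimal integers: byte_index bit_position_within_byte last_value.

Read 1: bits[0:12] width=12 -> value=2989 (bin 101110101101); offset now 12 = byte 1 bit 4; 20 bits remain
Read 2: bits[12:20] width=8 -> value=131 (bin 10000011); offset now 20 = byte 2 bit 4; 12 bits remain
Read 3: bits[20:27] width=7 -> value=17 (bin 0010001); offset now 27 = byte 3 bit 3; 5 bits remain

Answer: 3 3 17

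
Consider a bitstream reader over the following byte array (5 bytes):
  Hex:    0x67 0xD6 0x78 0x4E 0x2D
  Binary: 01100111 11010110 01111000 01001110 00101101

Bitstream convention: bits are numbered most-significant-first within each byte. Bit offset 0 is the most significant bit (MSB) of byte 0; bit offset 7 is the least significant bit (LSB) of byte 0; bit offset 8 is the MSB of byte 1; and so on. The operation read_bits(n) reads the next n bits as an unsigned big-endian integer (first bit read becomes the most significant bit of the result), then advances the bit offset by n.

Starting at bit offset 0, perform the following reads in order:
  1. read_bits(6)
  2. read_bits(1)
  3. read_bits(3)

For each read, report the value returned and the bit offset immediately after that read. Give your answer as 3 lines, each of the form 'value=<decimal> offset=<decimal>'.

Answer: value=25 offset=6
value=1 offset=7
value=7 offset=10

Derivation:
Read 1: bits[0:6] width=6 -> value=25 (bin 011001); offset now 6 = byte 0 bit 6; 34 bits remain
Read 2: bits[6:7] width=1 -> value=1 (bin 1); offset now 7 = byte 0 bit 7; 33 bits remain
Read 3: bits[7:10] width=3 -> value=7 (bin 111); offset now 10 = byte 1 bit 2; 30 bits remain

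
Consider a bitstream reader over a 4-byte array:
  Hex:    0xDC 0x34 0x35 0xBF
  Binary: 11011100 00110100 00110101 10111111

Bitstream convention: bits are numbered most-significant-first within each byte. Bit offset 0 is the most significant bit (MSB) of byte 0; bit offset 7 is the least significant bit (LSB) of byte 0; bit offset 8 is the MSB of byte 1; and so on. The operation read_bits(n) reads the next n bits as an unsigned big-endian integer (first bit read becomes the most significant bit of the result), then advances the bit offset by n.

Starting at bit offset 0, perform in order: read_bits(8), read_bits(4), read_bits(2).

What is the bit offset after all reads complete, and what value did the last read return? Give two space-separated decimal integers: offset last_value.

Answer: 14 1

Derivation:
Read 1: bits[0:8] width=8 -> value=220 (bin 11011100); offset now 8 = byte 1 bit 0; 24 bits remain
Read 2: bits[8:12] width=4 -> value=3 (bin 0011); offset now 12 = byte 1 bit 4; 20 bits remain
Read 3: bits[12:14] width=2 -> value=1 (bin 01); offset now 14 = byte 1 bit 6; 18 bits remain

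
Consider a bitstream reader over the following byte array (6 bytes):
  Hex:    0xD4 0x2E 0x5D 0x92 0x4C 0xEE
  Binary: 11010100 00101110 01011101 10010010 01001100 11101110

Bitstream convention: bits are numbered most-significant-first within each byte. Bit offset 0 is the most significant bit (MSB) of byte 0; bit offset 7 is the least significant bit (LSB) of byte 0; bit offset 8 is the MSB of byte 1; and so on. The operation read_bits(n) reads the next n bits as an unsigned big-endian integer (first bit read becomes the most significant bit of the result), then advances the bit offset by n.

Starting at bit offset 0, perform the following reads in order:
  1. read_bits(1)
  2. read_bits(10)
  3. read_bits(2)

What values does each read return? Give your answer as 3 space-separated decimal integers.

Read 1: bits[0:1] width=1 -> value=1 (bin 1); offset now 1 = byte 0 bit 1; 47 bits remain
Read 2: bits[1:11] width=10 -> value=673 (bin 1010100001); offset now 11 = byte 1 bit 3; 37 bits remain
Read 3: bits[11:13] width=2 -> value=1 (bin 01); offset now 13 = byte 1 bit 5; 35 bits remain

Answer: 1 673 1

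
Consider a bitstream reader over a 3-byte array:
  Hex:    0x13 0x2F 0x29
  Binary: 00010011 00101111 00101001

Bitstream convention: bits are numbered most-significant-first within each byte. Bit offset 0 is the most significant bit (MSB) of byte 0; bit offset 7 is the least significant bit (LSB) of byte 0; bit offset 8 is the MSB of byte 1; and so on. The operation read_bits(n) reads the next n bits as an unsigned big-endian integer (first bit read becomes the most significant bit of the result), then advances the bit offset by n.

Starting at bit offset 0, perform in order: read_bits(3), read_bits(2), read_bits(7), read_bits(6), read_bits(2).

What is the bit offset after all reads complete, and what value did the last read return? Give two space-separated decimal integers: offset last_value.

Answer: 20 2

Derivation:
Read 1: bits[0:3] width=3 -> value=0 (bin 000); offset now 3 = byte 0 bit 3; 21 bits remain
Read 2: bits[3:5] width=2 -> value=2 (bin 10); offset now 5 = byte 0 bit 5; 19 bits remain
Read 3: bits[5:12] width=7 -> value=50 (bin 0110010); offset now 12 = byte 1 bit 4; 12 bits remain
Read 4: bits[12:18] width=6 -> value=60 (bin 111100); offset now 18 = byte 2 bit 2; 6 bits remain
Read 5: bits[18:20] width=2 -> value=2 (bin 10); offset now 20 = byte 2 bit 4; 4 bits remain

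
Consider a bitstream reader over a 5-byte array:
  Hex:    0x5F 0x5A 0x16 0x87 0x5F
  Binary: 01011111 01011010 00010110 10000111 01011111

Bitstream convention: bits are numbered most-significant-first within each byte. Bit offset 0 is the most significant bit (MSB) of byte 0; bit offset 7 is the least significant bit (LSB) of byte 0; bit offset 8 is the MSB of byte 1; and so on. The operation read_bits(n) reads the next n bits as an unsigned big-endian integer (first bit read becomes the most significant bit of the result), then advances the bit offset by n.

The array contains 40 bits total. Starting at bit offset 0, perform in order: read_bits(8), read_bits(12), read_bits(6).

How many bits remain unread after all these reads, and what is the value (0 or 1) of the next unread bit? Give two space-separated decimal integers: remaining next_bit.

Answer: 14 0

Derivation:
Read 1: bits[0:8] width=8 -> value=95 (bin 01011111); offset now 8 = byte 1 bit 0; 32 bits remain
Read 2: bits[8:20] width=12 -> value=1441 (bin 010110100001); offset now 20 = byte 2 bit 4; 20 bits remain
Read 3: bits[20:26] width=6 -> value=26 (bin 011010); offset now 26 = byte 3 bit 2; 14 bits remain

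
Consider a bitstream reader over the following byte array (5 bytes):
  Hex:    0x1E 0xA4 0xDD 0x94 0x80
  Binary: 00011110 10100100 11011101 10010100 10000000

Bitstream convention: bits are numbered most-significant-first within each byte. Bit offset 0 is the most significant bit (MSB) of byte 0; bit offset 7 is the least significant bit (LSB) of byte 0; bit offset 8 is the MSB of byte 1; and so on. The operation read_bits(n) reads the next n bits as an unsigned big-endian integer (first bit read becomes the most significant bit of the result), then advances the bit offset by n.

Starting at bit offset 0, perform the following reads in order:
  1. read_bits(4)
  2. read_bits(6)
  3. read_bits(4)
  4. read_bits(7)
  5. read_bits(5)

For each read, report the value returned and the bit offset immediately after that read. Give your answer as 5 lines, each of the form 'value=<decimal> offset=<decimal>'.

Answer: value=1 offset=4
value=58 offset=10
value=9 offset=14
value=27 offset=21
value=22 offset=26

Derivation:
Read 1: bits[0:4] width=4 -> value=1 (bin 0001); offset now 4 = byte 0 bit 4; 36 bits remain
Read 2: bits[4:10] width=6 -> value=58 (bin 111010); offset now 10 = byte 1 bit 2; 30 bits remain
Read 3: bits[10:14] width=4 -> value=9 (bin 1001); offset now 14 = byte 1 bit 6; 26 bits remain
Read 4: bits[14:21] width=7 -> value=27 (bin 0011011); offset now 21 = byte 2 bit 5; 19 bits remain
Read 5: bits[21:26] width=5 -> value=22 (bin 10110); offset now 26 = byte 3 bit 2; 14 bits remain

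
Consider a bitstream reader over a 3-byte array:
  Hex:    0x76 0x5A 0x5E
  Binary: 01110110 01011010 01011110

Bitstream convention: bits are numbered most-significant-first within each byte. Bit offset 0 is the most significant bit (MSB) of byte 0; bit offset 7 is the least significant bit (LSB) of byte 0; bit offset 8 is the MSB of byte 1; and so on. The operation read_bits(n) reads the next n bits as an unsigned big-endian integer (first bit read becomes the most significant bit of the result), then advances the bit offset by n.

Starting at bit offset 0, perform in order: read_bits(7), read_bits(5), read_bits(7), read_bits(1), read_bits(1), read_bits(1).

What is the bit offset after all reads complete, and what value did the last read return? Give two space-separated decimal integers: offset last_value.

Read 1: bits[0:7] width=7 -> value=59 (bin 0111011); offset now 7 = byte 0 bit 7; 17 bits remain
Read 2: bits[7:12] width=5 -> value=5 (bin 00101); offset now 12 = byte 1 bit 4; 12 bits remain
Read 3: bits[12:19] width=7 -> value=82 (bin 1010010); offset now 19 = byte 2 bit 3; 5 bits remain
Read 4: bits[19:20] width=1 -> value=1 (bin 1); offset now 20 = byte 2 bit 4; 4 bits remain
Read 5: bits[20:21] width=1 -> value=1 (bin 1); offset now 21 = byte 2 bit 5; 3 bits remain
Read 6: bits[21:22] width=1 -> value=1 (bin 1); offset now 22 = byte 2 bit 6; 2 bits remain

Answer: 22 1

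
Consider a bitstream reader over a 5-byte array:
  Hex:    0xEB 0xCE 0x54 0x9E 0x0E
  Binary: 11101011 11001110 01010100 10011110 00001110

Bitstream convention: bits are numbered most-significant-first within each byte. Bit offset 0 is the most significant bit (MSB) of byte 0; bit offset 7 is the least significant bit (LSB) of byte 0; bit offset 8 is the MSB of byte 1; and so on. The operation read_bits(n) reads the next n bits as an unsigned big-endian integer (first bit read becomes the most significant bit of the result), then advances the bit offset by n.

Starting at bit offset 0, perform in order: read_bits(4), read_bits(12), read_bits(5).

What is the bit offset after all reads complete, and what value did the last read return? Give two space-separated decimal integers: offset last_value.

Answer: 21 10

Derivation:
Read 1: bits[0:4] width=4 -> value=14 (bin 1110); offset now 4 = byte 0 bit 4; 36 bits remain
Read 2: bits[4:16] width=12 -> value=3022 (bin 101111001110); offset now 16 = byte 2 bit 0; 24 bits remain
Read 3: bits[16:21] width=5 -> value=10 (bin 01010); offset now 21 = byte 2 bit 5; 19 bits remain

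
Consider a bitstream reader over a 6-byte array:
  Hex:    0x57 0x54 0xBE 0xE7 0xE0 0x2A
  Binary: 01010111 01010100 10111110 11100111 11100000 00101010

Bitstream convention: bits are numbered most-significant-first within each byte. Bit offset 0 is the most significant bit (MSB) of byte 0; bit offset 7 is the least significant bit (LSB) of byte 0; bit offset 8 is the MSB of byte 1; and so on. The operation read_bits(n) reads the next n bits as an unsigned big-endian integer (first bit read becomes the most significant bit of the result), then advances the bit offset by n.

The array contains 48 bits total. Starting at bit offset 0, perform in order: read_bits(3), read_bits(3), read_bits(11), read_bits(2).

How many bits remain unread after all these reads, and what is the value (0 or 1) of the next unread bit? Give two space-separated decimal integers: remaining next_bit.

Answer: 29 1

Derivation:
Read 1: bits[0:3] width=3 -> value=2 (bin 010); offset now 3 = byte 0 bit 3; 45 bits remain
Read 2: bits[3:6] width=3 -> value=5 (bin 101); offset now 6 = byte 0 bit 6; 42 bits remain
Read 3: bits[6:17] width=11 -> value=1705 (bin 11010101001); offset now 17 = byte 2 bit 1; 31 bits remain
Read 4: bits[17:19] width=2 -> value=1 (bin 01); offset now 19 = byte 2 bit 3; 29 bits remain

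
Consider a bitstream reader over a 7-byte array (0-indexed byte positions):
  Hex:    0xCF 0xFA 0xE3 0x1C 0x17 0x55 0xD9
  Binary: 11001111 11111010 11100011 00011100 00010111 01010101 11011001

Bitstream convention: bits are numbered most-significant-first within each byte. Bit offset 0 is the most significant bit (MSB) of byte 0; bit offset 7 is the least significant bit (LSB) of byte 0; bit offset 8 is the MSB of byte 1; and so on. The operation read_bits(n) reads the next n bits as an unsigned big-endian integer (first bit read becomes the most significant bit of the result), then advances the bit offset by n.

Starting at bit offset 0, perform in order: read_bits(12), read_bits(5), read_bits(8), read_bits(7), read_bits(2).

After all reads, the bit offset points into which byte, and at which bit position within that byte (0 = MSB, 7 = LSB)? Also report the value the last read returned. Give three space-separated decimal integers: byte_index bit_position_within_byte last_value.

Read 1: bits[0:12] width=12 -> value=3327 (bin 110011111111); offset now 12 = byte 1 bit 4; 44 bits remain
Read 2: bits[12:17] width=5 -> value=21 (bin 10101); offset now 17 = byte 2 bit 1; 39 bits remain
Read 3: bits[17:25] width=8 -> value=198 (bin 11000110); offset now 25 = byte 3 bit 1; 31 bits remain
Read 4: bits[25:32] width=7 -> value=28 (bin 0011100); offset now 32 = byte 4 bit 0; 24 bits remain
Read 5: bits[32:34] width=2 -> value=0 (bin 00); offset now 34 = byte 4 bit 2; 22 bits remain

Answer: 4 2 0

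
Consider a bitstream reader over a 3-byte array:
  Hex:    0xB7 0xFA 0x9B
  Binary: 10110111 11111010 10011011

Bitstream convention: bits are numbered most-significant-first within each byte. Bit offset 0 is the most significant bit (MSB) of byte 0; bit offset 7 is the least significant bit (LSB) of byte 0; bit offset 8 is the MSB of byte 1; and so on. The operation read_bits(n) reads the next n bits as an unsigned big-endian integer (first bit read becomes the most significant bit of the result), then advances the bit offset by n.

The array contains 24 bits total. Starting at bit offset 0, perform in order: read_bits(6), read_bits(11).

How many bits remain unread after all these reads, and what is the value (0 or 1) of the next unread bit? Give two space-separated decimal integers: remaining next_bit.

Read 1: bits[0:6] width=6 -> value=45 (bin 101101); offset now 6 = byte 0 bit 6; 18 bits remain
Read 2: bits[6:17] width=11 -> value=2037 (bin 11111110101); offset now 17 = byte 2 bit 1; 7 bits remain

Answer: 7 0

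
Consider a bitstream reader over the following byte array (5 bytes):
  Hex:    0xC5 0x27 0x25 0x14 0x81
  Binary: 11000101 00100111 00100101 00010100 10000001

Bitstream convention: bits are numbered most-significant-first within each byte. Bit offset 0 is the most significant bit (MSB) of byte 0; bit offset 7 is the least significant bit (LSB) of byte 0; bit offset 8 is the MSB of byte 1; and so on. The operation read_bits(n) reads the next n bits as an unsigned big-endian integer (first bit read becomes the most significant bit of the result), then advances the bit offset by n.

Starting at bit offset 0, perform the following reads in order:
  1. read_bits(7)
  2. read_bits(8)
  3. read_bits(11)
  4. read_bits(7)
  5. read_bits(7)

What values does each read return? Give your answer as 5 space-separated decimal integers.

Answer: 98 147 1172 41 1

Derivation:
Read 1: bits[0:7] width=7 -> value=98 (bin 1100010); offset now 7 = byte 0 bit 7; 33 bits remain
Read 2: bits[7:15] width=8 -> value=147 (bin 10010011); offset now 15 = byte 1 bit 7; 25 bits remain
Read 3: bits[15:26] width=11 -> value=1172 (bin 10010010100); offset now 26 = byte 3 bit 2; 14 bits remain
Read 4: bits[26:33] width=7 -> value=41 (bin 0101001); offset now 33 = byte 4 bit 1; 7 bits remain
Read 5: bits[33:40] width=7 -> value=1 (bin 0000001); offset now 40 = byte 5 bit 0; 0 bits remain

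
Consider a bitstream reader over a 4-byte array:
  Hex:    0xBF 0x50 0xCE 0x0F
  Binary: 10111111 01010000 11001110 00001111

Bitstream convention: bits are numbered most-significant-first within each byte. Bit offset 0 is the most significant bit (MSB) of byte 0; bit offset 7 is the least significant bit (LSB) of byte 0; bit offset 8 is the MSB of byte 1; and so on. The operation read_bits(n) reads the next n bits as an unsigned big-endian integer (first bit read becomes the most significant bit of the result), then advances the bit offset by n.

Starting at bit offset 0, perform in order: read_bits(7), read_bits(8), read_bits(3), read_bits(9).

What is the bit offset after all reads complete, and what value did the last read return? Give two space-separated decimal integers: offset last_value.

Answer: 27 112

Derivation:
Read 1: bits[0:7] width=7 -> value=95 (bin 1011111); offset now 7 = byte 0 bit 7; 25 bits remain
Read 2: bits[7:15] width=8 -> value=168 (bin 10101000); offset now 15 = byte 1 bit 7; 17 bits remain
Read 3: bits[15:18] width=3 -> value=3 (bin 011); offset now 18 = byte 2 bit 2; 14 bits remain
Read 4: bits[18:27] width=9 -> value=112 (bin 001110000); offset now 27 = byte 3 bit 3; 5 bits remain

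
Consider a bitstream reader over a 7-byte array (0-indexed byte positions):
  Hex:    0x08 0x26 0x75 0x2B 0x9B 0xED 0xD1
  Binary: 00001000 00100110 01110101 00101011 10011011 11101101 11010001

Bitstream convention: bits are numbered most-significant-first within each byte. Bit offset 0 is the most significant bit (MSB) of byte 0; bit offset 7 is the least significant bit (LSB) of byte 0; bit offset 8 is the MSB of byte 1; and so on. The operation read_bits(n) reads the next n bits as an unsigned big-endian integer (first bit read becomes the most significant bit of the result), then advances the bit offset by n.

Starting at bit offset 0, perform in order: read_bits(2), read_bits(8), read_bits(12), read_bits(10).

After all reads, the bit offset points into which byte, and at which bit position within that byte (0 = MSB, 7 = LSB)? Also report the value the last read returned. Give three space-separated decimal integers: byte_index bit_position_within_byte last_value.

Read 1: bits[0:2] width=2 -> value=0 (bin 00); offset now 2 = byte 0 bit 2; 54 bits remain
Read 2: bits[2:10] width=8 -> value=32 (bin 00100000); offset now 10 = byte 1 bit 2; 46 bits remain
Read 3: bits[10:22] width=12 -> value=2461 (bin 100110011101); offset now 22 = byte 2 bit 6; 34 bits remain
Read 4: bits[22:32] width=10 -> value=299 (bin 0100101011); offset now 32 = byte 4 bit 0; 24 bits remain

Answer: 4 0 299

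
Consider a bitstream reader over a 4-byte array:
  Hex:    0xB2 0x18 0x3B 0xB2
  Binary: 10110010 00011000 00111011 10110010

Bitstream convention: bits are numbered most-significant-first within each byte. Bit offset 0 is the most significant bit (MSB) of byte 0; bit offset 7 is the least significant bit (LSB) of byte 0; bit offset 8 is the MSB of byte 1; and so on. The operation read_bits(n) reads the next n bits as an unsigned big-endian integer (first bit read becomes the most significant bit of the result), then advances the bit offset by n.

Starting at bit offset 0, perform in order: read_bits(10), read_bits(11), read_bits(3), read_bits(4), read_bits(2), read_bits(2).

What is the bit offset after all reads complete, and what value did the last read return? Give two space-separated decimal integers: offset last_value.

Answer: 32 2

Derivation:
Read 1: bits[0:10] width=10 -> value=712 (bin 1011001000); offset now 10 = byte 1 bit 2; 22 bits remain
Read 2: bits[10:21] width=11 -> value=775 (bin 01100000111); offset now 21 = byte 2 bit 5; 11 bits remain
Read 3: bits[21:24] width=3 -> value=3 (bin 011); offset now 24 = byte 3 bit 0; 8 bits remain
Read 4: bits[24:28] width=4 -> value=11 (bin 1011); offset now 28 = byte 3 bit 4; 4 bits remain
Read 5: bits[28:30] width=2 -> value=0 (bin 00); offset now 30 = byte 3 bit 6; 2 bits remain
Read 6: bits[30:32] width=2 -> value=2 (bin 10); offset now 32 = byte 4 bit 0; 0 bits remain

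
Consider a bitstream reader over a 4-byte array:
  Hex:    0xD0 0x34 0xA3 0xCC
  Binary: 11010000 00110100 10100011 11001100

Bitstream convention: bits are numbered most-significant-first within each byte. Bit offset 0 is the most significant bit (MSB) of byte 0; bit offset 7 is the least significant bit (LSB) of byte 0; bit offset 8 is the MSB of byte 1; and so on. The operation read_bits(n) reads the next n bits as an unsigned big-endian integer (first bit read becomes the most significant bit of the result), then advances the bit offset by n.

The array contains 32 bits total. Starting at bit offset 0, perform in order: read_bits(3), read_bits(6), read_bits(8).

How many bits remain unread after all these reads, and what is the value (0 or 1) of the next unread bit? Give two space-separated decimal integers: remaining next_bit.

Answer: 15 0

Derivation:
Read 1: bits[0:3] width=3 -> value=6 (bin 110); offset now 3 = byte 0 bit 3; 29 bits remain
Read 2: bits[3:9] width=6 -> value=32 (bin 100000); offset now 9 = byte 1 bit 1; 23 bits remain
Read 3: bits[9:17] width=8 -> value=105 (bin 01101001); offset now 17 = byte 2 bit 1; 15 bits remain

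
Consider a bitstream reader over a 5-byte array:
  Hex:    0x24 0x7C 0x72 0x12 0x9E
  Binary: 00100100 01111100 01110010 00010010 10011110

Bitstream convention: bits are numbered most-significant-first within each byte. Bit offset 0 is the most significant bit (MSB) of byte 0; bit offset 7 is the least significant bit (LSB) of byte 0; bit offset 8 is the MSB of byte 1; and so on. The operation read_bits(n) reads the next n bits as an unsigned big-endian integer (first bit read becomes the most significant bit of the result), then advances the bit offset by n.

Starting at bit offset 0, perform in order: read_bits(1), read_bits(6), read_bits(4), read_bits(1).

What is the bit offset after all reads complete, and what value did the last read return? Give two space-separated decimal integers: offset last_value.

Answer: 12 1

Derivation:
Read 1: bits[0:1] width=1 -> value=0 (bin 0); offset now 1 = byte 0 bit 1; 39 bits remain
Read 2: bits[1:7] width=6 -> value=18 (bin 010010); offset now 7 = byte 0 bit 7; 33 bits remain
Read 3: bits[7:11] width=4 -> value=3 (bin 0011); offset now 11 = byte 1 bit 3; 29 bits remain
Read 4: bits[11:12] width=1 -> value=1 (bin 1); offset now 12 = byte 1 bit 4; 28 bits remain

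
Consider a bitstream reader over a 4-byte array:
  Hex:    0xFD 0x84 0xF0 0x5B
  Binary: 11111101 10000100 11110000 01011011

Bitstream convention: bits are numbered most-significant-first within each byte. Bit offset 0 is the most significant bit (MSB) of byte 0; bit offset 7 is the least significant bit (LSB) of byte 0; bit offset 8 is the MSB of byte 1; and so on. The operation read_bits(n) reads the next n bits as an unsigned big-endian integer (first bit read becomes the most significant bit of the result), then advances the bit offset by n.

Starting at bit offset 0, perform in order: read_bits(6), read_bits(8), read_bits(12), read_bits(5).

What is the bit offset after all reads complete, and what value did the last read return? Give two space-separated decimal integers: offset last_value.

Answer: 31 13

Derivation:
Read 1: bits[0:6] width=6 -> value=63 (bin 111111); offset now 6 = byte 0 bit 6; 26 bits remain
Read 2: bits[6:14] width=8 -> value=97 (bin 01100001); offset now 14 = byte 1 bit 6; 18 bits remain
Read 3: bits[14:26] width=12 -> value=961 (bin 001111000001); offset now 26 = byte 3 bit 2; 6 bits remain
Read 4: bits[26:31] width=5 -> value=13 (bin 01101); offset now 31 = byte 3 bit 7; 1 bits remain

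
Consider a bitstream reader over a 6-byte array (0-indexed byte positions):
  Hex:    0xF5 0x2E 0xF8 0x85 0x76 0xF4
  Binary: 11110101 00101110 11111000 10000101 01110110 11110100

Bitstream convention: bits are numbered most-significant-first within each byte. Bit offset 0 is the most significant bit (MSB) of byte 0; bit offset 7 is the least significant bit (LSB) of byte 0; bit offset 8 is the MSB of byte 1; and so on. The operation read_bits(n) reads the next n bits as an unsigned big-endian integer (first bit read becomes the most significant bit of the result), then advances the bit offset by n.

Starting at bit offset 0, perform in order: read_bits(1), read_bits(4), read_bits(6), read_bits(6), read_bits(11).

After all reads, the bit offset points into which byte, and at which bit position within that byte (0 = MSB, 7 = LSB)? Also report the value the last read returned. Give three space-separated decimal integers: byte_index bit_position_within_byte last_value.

Answer: 3 4 1928

Derivation:
Read 1: bits[0:1] width=1 -> value=1 (bin 1); offset now 1 = byte 0 bit 1; 47 bits remain
Read 2: bits[1:5] width=4 -> value=14 (bin 1110); offset now 5 = byte 0 bit 5; 43 bits remain
Read 3: bits[5:11] width=6 -> value=41 (bin 101001); offset now 11 = byte 1 bit 3; 37 bits remain
Read 4: bits[11:17] width=6 -> value=29 (bin 011101); offset now 17 = byte 2 bit 1; 31 bits remain
Read 5: bits[17:28] width=11 -> value=1928 (bin 11110001000); offset now 28 = byte 3 bit 4; 20 bits remain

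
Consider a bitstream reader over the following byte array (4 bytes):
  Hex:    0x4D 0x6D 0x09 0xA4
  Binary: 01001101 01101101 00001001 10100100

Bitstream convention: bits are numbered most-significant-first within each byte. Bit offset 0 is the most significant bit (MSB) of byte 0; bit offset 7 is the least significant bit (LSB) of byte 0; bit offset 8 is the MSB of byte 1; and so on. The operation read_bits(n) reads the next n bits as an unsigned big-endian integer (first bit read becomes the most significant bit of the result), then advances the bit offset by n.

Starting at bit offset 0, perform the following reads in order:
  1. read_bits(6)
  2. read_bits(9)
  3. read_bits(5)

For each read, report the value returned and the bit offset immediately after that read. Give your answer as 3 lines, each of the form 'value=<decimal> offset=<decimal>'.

Answer: value=19 offset=6
value=182 offset=15
value=16 offset=20

Derivation:
Read 1: bits[0:6] width=6 -> value=19 (bin 010011); offset now 6 = byte 0 bit 6; 26 bits remain
Read 2: bits[6:15] width=9 -> value=182 (bin 010110110); offset now 15 = byte 1 bit 7; 17 bits remain
Read 3: bits[15:20] width=5 -> value=16 (bin 10000); offset now 20 = byte 2 bit 4; 12 bits remain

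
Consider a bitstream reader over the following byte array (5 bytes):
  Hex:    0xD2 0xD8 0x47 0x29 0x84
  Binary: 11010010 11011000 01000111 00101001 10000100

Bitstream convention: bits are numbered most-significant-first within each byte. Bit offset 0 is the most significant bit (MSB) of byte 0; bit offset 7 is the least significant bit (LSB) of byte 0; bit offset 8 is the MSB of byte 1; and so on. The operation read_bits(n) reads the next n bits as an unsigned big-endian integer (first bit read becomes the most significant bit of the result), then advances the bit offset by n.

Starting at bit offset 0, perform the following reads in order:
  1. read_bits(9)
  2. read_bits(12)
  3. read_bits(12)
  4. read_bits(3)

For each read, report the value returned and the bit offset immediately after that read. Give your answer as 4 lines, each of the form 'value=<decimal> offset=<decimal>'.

Answer: value=421 offset=9
value=2824 offset=21
value=3667 offset=33
value=0 offset=36

Derivation:
Read 1: bits[0:9] width=9 -> value=421 (bin 110100101); offset now 9 = byte 1 bit 1; 31 bits remain
Read 2: bits[9:21] width=12 -> value=2824 (bin 101100001000); offset now 21 = byte 2 bit 5; 19 bits remain
Read 3: bits[21:33] width=12 -> value=3667 (bin 111001010011); offset now 33 = byte 4 bit 1; 7 bits remain
Read 4: bits[33:36] width=3 -> value=0 (bin 000); offset now 36 = byte 4 bit 4; 4 bits remain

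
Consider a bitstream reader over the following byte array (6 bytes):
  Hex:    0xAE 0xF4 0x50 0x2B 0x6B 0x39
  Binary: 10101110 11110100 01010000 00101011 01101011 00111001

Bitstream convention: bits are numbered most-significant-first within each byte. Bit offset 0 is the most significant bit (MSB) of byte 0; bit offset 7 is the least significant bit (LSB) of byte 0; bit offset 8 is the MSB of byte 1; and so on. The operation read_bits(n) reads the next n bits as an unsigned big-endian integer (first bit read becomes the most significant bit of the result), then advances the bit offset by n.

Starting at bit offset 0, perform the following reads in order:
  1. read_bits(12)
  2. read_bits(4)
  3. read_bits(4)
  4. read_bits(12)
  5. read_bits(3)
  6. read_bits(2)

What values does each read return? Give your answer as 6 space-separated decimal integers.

Read 1: bits[0:12] width=12 -> value=2799 (bin 101011101111); offset now 12 = byte 1 bit 4; 36 bits remain
Read 2: bits[12:16] width=4 -> value=4 (bin 0100); offset now 16 = byte 2 bit 0; 32 bits remain
Read 3: bits[16:20] width=4 -> value=5 (bin 0101); offset now 20 = byte 2 bit 4; 28 bits remain
Read 4: bits[20:32] width=12 -> value=43 (bin 000000101011); offset now 32 = byte 4 bit 0; 16 bits remain
Read 5: bits[32:35] width=3 -> value=3 (bin 011); offset now 35 = byte 4 bit 3; 13 bits remain
Read 6: bits[35:37] width=2 -> value=1 (bin 01); offset now 37 = byte 4 bit 5; 11 bits remain

Answer: 2799 4 5 43 3 1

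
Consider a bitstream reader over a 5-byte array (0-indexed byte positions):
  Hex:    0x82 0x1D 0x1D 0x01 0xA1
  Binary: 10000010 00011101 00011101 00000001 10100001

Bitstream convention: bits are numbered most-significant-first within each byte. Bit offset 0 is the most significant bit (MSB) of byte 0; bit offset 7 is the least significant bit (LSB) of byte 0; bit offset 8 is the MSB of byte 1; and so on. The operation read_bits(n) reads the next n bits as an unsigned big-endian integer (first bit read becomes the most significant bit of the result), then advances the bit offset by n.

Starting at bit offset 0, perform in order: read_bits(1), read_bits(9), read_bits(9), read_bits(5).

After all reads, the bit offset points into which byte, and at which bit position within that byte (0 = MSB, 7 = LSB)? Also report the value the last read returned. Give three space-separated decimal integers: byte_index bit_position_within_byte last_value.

Read 1: bits[0:1] width=1 -> value=1 (bin 1); offset now 1 = byte 0 bit 1; 39 bits remain
Read 2: bits[1:10] width=9 -> value=8 (bin 000001000); offset now 10 = byte 1 bit 2; 30 bits remain
Read 3: bits[10:19] width=9 -> value=232 (bin 011101000); offset now 19 = byte 2 bit 3; 21 bits remain
Read 4: bits[19:24] width=5 -> value=29 (bin 11101); offset now 24 = byte 3 bit 0; 16 bits remain

Answer: 3 0 29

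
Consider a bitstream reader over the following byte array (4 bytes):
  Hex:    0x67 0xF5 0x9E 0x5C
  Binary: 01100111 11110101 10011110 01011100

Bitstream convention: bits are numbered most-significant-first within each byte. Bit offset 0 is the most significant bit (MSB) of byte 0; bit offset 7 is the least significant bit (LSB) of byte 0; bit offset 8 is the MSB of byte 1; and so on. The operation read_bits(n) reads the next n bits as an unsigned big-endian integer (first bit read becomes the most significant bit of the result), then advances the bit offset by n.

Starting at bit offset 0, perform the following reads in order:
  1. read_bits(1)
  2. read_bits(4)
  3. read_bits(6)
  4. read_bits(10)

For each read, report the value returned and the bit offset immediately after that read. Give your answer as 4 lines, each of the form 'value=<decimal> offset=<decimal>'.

Answer: value=0 offset=1
value=12 offset=5
value=63 offset=11
value=691 offset=21

Derivation:
Read 1: bits[0:1] width=1 -> value=0 (bin 0); offset now 1 = byte 0 bit 1; 31 bits remain
Read 2: bits[1:5] width=4 -> value=12 (bin 1100); offset now 5 = byte 0 bit 5; 27 bits remain
Read 3: bits[5:11] width=6 -> value=63 (bin 111111); offset now 11 = byte 1 bit 3; 21 bits remain
Read 4: bits[11:21] width=10 -> value=691 (bin 1010110011); offset now 21 = byte 2 bit 5; 11 bits remain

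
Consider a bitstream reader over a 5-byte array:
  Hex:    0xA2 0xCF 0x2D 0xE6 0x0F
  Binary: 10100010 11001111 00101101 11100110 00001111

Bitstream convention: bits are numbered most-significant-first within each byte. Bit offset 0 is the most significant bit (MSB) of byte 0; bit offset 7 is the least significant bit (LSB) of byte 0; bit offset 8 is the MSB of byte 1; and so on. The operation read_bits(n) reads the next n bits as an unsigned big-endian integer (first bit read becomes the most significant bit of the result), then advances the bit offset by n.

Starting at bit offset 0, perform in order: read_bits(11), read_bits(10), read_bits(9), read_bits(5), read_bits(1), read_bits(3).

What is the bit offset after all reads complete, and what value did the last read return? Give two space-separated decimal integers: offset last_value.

Read 1: bits[0:11] width=11 -> value=1302 (bin 10100010110); offset now 11 = byte 1 bit 3; 29 bits remain
Read 2: bits[11:21] width=10 -> value=485 (bin 0111100101); offset now 21 = byte 2 bit 5; 19 bits remain
Read 3: bits[21:30] width=9 -> value=377 (bin 101111001); offset now 30 = byte 3 bit 6; 10 bits remain
Read 4: bits[30:35] width=5 -> value=16 (bin 10000); offset now 35 = byte 4 bit 3; 5 bits remain
Read 5: bits[35:36] width=1 -> value=0 (bin 0); offset now 36 = byte 4 bit 4; 4 bits remain
Read 6: bits[36:39] width=3 -> value=7 (bin 111); offset now 39 = byte 4 bit 7; 1 bits remain

Answer: 39 7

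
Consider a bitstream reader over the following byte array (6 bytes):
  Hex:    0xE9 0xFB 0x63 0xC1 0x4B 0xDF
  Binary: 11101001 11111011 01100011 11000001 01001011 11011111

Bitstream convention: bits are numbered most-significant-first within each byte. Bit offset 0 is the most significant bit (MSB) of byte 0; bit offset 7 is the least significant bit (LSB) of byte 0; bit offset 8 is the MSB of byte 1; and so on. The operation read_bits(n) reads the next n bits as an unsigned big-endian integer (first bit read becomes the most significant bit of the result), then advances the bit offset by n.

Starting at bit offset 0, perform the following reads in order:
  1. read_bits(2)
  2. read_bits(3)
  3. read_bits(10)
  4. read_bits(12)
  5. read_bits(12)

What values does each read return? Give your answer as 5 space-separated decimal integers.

Answer: 3 5 253 2846 165

Derivation:
Read 1: bits[0:2] width=2 -> value=3 (bin 11); offset now 2 = byte 0 bit 2; 46 bits remain
Read 2: bits[2:5] width=3 -> value=5 (bin 101); offset now 5 = byte 0 bit 5; 43 bits remain
Read 3: bits[5:15] width=10 -> value=253 (bin 0011111101); offset now 15 = byte 1 bit 7; 33 bits remain
Read 4: bits[15:27] width=12 -> value=2846 (bin 101100011110); offset now 27 = byte 3 bit 3; 21 bits remain
Read 5: bits[27:39] width=12 -> value=165 (bin 000010100101); offset now 39 = byte 4 bit 7; 9 bits remain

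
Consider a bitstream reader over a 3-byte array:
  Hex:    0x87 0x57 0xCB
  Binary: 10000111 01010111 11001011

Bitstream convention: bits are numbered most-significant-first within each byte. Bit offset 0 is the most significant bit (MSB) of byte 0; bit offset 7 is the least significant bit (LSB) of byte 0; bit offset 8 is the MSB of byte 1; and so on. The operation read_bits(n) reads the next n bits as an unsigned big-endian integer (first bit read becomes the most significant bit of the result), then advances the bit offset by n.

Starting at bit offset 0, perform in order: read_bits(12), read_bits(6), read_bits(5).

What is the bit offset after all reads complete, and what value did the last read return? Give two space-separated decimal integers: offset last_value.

Read 1: bits[0:12] width=12 -> value=2165 (bin 100001110101); offset now 12 = byte 1 bit 4; 12 bits remain
Read 2: bits[12:18] width=6 -> value=31 (bin 011111); offset now 18 = byte 2 bit 2; 6 bits remain
Read 3: bits[18:23] width=5 -> value=5 (bin 00101); offset now 23 = byte 2 bit 7; 1 bits remain

Answer: 23 5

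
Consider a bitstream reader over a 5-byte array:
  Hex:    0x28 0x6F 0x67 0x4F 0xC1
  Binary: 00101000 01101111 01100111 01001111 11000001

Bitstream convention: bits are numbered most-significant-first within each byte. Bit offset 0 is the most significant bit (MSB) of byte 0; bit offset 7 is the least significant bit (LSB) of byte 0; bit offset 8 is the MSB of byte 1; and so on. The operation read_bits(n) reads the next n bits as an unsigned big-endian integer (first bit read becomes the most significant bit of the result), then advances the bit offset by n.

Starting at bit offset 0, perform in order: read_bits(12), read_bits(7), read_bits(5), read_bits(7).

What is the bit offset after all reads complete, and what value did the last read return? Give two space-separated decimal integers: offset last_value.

Answer: 31 39

Derivation:
Read 1: bits[0:12] width=12 -> value=646 (bin 001010000110); offset now 12 = byte 1 bit 4; 28 bits remain
Read 2: bits[12:19] width=7 -> value=123 (bin 1111011); offset now 19 = byte 2 bit 3; 21 bits remain
Read 3: bits[19:24] width=5 -> value=7 (bin 00111); offset now 24 = byte 3 bit 0; 16 bits remain
Read 4: bits[24:31] width=7 -> value=39 (bin 0100111); offset now 31 = byte 3 bit 7; 9 bits remain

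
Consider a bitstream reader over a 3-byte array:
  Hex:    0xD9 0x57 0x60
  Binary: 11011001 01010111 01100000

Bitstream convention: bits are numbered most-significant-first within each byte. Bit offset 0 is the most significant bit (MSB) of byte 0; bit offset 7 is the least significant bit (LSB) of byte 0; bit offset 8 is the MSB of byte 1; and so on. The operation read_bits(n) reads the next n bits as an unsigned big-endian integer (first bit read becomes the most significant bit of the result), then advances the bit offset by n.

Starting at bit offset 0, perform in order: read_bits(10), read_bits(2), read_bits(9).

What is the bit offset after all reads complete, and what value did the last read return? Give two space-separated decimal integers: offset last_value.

Answer: 21 236

Derivation:
Read 1: bits[0:10] width=10 -> value=869 (bin 1101100101); offset now 10 = byte 1 bit 2; 14 bits remain
Read 2: bits[10:12] width=2 -> value=1 (bin 01); offset now 12 = byte 1 bit 4; 12 bits remain
Read 3: bits[12:21] width=9 -> value=236 (bin 011101100); offset now 21 = byte 2 bit 5; 3 bits remain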